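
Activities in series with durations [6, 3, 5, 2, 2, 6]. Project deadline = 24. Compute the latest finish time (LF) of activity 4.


LF(activity 4) = deadline - sum of successor durations
Successors: activities 5 through 6 with durations [2, 6]
Sum of successor durations = 8
LF = 24 - 8 = 16

16


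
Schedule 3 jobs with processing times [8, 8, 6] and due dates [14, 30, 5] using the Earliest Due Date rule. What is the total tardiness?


Sort by due date (EDD order): [(6, 5), (8, 14), (8, 30)]
Compute completion times and tardiness:
  Job 1: p=6, d=5, C=6, tardiness=max(0,6-5)=1
  Job 2: p=8, d=14, C=14, tardiness=max(0,14-14)=0
  Job 3: p=8, d=30, C=22, tardiness=max(0,22-30)=0
Total tardiness = 1

1


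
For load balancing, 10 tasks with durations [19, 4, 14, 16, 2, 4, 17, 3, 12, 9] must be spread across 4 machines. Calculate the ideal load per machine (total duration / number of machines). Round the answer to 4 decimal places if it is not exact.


Total processing time = 19 + 4 + 14 + 16 + 2 + 4 + 17 + 3 + 12 + 9 = 100
Number of machines = 4
Ideal balanced load = 100 / 4 = 25.0

25.0


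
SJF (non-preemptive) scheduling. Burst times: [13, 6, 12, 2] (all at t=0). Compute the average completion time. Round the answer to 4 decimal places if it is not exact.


SJF order (ascending): [2, 6, 12, 13]
Completion times:
  Job 1: burst=2, C=2
  Job 2: burst=6, C=8
  Job 3: burst=12, C=20
  Job 4: burst=13, C=33
Average completion = 63/4 = 15.75

15.75


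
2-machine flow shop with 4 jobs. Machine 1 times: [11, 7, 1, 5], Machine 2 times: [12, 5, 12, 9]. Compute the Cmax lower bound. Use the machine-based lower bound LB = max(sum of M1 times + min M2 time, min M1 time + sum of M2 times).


LB1 = sum(M1 times) + min(M2 times) = 24 + 5 = 29
LB2 = min(M1 times) + sum(M2 times) = 1 + 38 = 39
Lower bound = max(LB1, LB2) = max(29, 39) = 39

39


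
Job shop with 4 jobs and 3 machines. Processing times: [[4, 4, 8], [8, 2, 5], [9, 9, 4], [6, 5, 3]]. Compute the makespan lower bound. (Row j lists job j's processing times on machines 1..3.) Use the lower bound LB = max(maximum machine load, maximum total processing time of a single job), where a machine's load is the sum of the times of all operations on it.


Machine loads:
  Machine 1: 4 + 8 + 9 + 6 = 27
  Machine 2: 4 + 2 + 9 + 5 = 20
  Machine 3: 8 + 5 + 4 + 3 = 20
Max machine load = 27
Job totals:
  Job 1: 16
  Job 2: 15
  Job 3: 22
  Job 4: 14
Max job total = 22
Lower bound = max(27, 22) = 27

27


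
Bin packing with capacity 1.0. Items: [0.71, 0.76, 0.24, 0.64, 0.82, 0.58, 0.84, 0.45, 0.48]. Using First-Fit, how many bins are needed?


Place items sequentially using First-Fit:
  Item 0.71 -> new Bin 1
  Item 0.76 -> new Bin 2
  Item 0.24 -> Bin 1 (now 0.95)
  Item 0.64 -> new Bin 3
  Item 0.82 -> new Bin 4
  Item 0.58 -> new Bin 5
  Item 0.84 -> new Bin 6
  Item 0.45 -> new Bin 7
  Item 0.48 -> Bin 7 (now 0.93)
Total bins used = 7

7


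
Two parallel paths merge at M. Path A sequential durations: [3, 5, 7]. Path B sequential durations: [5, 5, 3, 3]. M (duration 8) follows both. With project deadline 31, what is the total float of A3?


Forward pass: ES(A3) = sum of predecessors on chain A = 8
EF = ES + duration = 8 + 7 = 15
Backward pass: LF(M) = deadline = 31; LS(M) = 31 - 8 = 23
LF(A3) = LS(M) - sum(successors on chain A) = 23 - 0 = 23
LS = LF - duration = 23 - 7 = 16
Total float = LS - ES = 16 - 8 = 8

8


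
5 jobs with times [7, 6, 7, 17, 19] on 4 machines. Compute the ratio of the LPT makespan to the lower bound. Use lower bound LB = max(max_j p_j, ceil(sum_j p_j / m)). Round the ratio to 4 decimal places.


LPT order: [19, 17, 7, 7, 6]
Machine loads after assignment: [19, 17, 13, 7]
LPT makespan = 19
Lower bound = max(max_job, ceil(total/4)) = max(19, 14) = 19
Ratio = 19 / 19 = 1.0

1.0


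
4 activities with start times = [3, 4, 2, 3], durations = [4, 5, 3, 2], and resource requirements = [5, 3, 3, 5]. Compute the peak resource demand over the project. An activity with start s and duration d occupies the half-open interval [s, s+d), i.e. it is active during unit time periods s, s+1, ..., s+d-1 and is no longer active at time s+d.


Each activity i is active on [start_i, start_i + duration_i).
Compute total resource usage per time slot:
  t=0: active resources = [], total = 0
  t=1: active resources = [], total = 0
  t=2: active resources = [3], total = 3
  t=3: active resources = [5, 3, 5], total = 13
  t=4: active resources = [5, 3, 3, 5], total = 16
  t=5: active resources = [5, 3], total = 8
  t=6: active resources = [5, 3], total = 8
  t=7: active resources = [3], total = 3
  t=8: active resources = [3], total = 3
Peak resource demand = 16

16


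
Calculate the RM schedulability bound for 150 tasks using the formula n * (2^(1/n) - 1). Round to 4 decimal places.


Compute 2^(1/150) = 1.0046316744
Subtract 1: 1.0046316744 - 1 = 0.0046316744
Multiply by n: 150 * 0.0046316744 = 0.6947511600
Round to 4 dp: 0.6948

0.6948


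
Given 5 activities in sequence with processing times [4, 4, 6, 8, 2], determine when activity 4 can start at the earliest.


Activity 4 starts after activities 1 through 3 complete.
Predecessor durations: [4, 4, 6]
ES = 4 + 4 + 6 = 14

14


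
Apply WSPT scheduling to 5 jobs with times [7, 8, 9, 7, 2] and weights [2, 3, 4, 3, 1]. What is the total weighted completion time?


Compute p/w ratios and sort ascending (WSPT): [(2, 1), (9, 4), (7, 3), (8, 3), (7, 2)]
Compute weighted completion times:
  Job (p=2,w=1): C=2, w*C=1*2=2
  Job (p=9,w=4): C=11, w*C=4*11=44
  Job (p=7,w=3): C=18, w*C=3*18=54
  Job (p=8,w=3): C=26, w*C=3*26=78
  Job (p=7,w=2): C=33, w*C=2*33=66
Total weighted completion time = 244

244


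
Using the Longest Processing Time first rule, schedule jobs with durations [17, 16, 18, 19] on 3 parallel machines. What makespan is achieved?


Sort jobs in decreasing order (LPT): [19, 18, 17, 16]
Assign each job to the least loaded machine:
  Machine 1: jobs [19], load = 19
  Machine 2: jobs [18], load = 18
  Machine 3: jobs [17, 16], load = 33
Makespan = max load = 33

33


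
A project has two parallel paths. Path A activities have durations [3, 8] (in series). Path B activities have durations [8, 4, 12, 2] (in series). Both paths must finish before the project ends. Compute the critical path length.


Path A total = 3 + 8 = 11
Path B total = 8 + 4 + 12 + 2 = 26
Critical path = longest path = max(11, 26) = 26

26


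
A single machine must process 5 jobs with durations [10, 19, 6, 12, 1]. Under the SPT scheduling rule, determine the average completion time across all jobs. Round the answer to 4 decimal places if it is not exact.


Sort jobs by processing time (SPT order): [1, 6, 10, 12, 19]
Compute completion times sequentially:
  Job 1: processing = 1, completes at 1
  Job 2: processing = 6, completes at 7
  Job 3: processing = 10, completes at 17
  Job 4: processing = 12, completes at 29
  Job 5: processing = 19, completes at 48
Sum of completion times = 102
Average completion time = 102/5 = 20.4

20.4


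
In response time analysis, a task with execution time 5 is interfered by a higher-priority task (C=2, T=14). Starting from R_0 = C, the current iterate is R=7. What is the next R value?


R_next = C + ceil(R_prev / T_hp) * C_hp
ceil(7 / 14) = ceil(0.5) = 1
Interference = 1 * 2 = 2
R_next = 5 + 2 = 7
R_next = R_prev, so the iteration has converged (response time = 7).

7


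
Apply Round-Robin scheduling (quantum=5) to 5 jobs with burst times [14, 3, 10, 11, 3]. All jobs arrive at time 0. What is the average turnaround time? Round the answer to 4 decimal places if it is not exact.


Time quantum = 5
Execution trace:
  J1 runs 5 units, time = 5
  J2 runs 3 units, time = 8
  J3 runs 5 units, time = 13
  J4 runs 5 units, time = 18
  J5 runs 3 units, time = 21
  J1 runs 5 units, time = 26
  J3 runs 5 units, time = 31
  J4 runs 5 units, time = 36
  J1 runs 4 units, time = 40
  J4 runs 1 units, time = 41
Finish times: [40, 8, 31, 41, 21]
Average turnaround = 141/5 = 28.2

28.2


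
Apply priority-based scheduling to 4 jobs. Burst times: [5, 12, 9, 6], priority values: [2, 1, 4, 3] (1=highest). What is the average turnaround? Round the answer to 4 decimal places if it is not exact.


Sort by priority (ascending = highest first):
Order: [(1, 12), (2, 5), (3, 6), (4, 9)]
Completion times:
  Priority 1, burst=12, C=12
  Priority 2, burst=5, C=17
  Priority 3, burst=6, C=23
  Priority 4, burst=9, C=32
Average turnaround = 84/4 = 21.0

21.0


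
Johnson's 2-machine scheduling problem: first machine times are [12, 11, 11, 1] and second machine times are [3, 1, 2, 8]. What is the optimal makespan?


Apply Johnson's rule:
  Group 1 (a <= b): [(4, 1, 8)]
  Group 2 (a > b): [(1, 12, 3), (3, 11, 2), (2, 11, 1)]
Optimal job order: [4, 1, 3, 2]
Schedule:
  Job 4: M1 done at 1, M2 done at 9
  Job 1: M1 done at 13, M2 done at 16
  Job 3: M1 done at 24, M2 done at 26
  Job 2: M1 done at 35, M2 done at 36
Makespan = 36

36


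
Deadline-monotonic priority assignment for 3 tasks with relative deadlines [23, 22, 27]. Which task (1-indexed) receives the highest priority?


Sort tasks by relative deadline (ascending):
  Task 2: deadline = 22
  Task 1: deadline = 23
  Task 3: deadline = 27
Priority order (highest first): [2, 1, 3]
Highest priority task = 2

2


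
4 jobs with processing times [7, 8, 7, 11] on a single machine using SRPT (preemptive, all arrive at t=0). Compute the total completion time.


Since all jobs arrive at t=0, SRPT equals SPT ordering.
SPT order: [7, 7, 8, 11]
Completion times:
  Job 1: p=7, C=7
  Job 2: p=7, C=14
  Job 3: p=8, C=22
  Job 4: p=11, C=33
Total completion time = 7 + 14 + 22 + 33 = 76

76


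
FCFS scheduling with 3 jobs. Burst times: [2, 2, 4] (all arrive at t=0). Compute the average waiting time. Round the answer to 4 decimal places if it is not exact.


FCFS order (as given): [2, 2, 4]
Waiting times:
  Job 1: wait = 0
  Job 2: wait = 2
  Job 3: wait = 4
Sum of waiting times = 6
Average waiting time = 6/3 = 2.0

2.0


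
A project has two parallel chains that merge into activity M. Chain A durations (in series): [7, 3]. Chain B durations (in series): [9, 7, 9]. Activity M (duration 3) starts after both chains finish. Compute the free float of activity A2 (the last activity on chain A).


ES(A2) = sum of predecessors on chain A = 7
EF(A2) = ES + duration = 7 + 3 = 10
Successor of A2 is M. ES(M) = max(sum(A), sum(B)) = max(10, 25) = 25
Free float = ES(successor) - EF(current) = 25 - 10 = 15

15


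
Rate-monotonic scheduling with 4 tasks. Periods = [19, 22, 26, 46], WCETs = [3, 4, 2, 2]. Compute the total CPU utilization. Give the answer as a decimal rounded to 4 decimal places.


Compute individual utilizations (exact fractions):
  Task 1: C/T = 3/19 (approx. 0.1579)
  Task 2: C/T = 4/22 = 2/11 (approx. 0.1818)
  Task 3: C/T = 2/26 = 1/13 (approx. 0.0769)
  Task 4: C/T = 2/46 = 1/23 (approx. 0.0435)
Total utilization U = 3/19 + 2/11 + 1/13 + 1/23 = 28753/62491
Rounded to 4 decimal places: U = 0.4601
RM (Liu & Layland) bound for 4 tasks = 0.756828; compare with U = 28753/62491 (approx. 0.460114)
U <= bound, so schedulable by RM sufficient condition.

0.4601


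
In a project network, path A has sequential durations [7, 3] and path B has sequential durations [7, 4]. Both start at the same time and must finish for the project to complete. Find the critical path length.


Path A total = 7 + 3 = 10
Path B total = 7 + 4 = 11
Critical path = longest path = max(10, 11) = 11

11


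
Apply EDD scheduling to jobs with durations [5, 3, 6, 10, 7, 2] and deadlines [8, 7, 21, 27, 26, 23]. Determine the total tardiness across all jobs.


Sort by due date (EDD order): [(3, 7), (5, 8), (6, 21), (2, 23), (7, 26), (10, 27)]
Compute completion times and tardiness:
  Job 1: p=3, d=7, C=3, tardiness=max(0,3-7)=0
  Job 2: p=5, d=8, C=8, tardiness=max(0,8-8)=0
  Job 3: p=6, d=21, C=14, tardiness=max(0,14-21)=0
  Job 4: p=2, d=23, C=16, tardiness=max(0,16-23)=0
  Job 5: p=7, d=26, C=23, tardiness=max(0,23-26)=0
  Job 6: p=10, d=27, C=33, tardiness=max(0,33-27)=6
Total tardiness = 6

6


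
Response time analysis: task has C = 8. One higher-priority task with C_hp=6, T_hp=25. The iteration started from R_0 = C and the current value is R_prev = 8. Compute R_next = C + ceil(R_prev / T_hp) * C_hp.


R_next = C + ceil(R_prev / T_hp) * C_hp
ceil(8 / 25) = ceil(0.32) = 1
Interference = 1 * 6 = 6
R_next = 8 + 6 = 14

14


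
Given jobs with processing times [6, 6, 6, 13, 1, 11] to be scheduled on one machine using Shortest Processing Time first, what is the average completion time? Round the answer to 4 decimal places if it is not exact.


Sort jobs by processing time (SPT order): [1, 6, 6, 6, 11, 13]
Compute completion times sequentially:
  Job 1: processing = 1, completes at 1
  Job 2: processing = 6, completes at 7
  Job 3: processing = 6, completes at 13
  Job 4: processing = 6, completes at 19
  Job 5: processing = 11, completes at 30
  Job 6: processing = 13, completes at 43
Sum of completion times = 113
Average completion time = 113/6 = 18.8333

18.8333


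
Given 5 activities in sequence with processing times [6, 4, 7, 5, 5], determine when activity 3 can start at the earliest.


Activity 3 starts after activities 1 through 2 complete.
Predecessor durations: [6, 4]
ES = 6 + 4 = 10

10


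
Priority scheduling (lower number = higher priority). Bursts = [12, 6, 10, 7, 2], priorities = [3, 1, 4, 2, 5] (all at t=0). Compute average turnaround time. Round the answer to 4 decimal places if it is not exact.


Sort by priority (ascending = highest first):
Order: [(1, 6), (2, 7), (3, 12), (4, 10), (5, 2)]
Completion times:
  Priority 1, burst=6, C=6
  Priority 2, burst=7, C=13
  Priority 3, burst=12, C=25
  Priority 4, burst=10, C=35
  Priority 5, burst=2, C=37
Average turnaround = 116/5 = 23.2

23.2


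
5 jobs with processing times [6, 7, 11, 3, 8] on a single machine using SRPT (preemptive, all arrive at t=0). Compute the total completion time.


Since all jobs arrive at t=0, SRPT equals SPT ordering.
SPT order: [3, 6, 7, 8, 11]
Completion times:
  Job 1: p=3, C=3
  Job 2: p=6, C=9
  Job 3: p=7, C=16
  Job 4: p=8, C=24
  Job 5: p=11, C=35
Total completion time = 3 + 9 + 16 + 24 + 35 = 87

87


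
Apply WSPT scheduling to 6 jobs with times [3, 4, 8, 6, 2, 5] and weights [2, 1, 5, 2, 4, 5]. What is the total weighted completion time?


Compute p/w ratios and sort ascending (WSPT): [(2, 4), (5, 5), (3, 2), (8, 5), (6, 2), (4, 1)]
Compute weighted completion times:
  Job (p=2,w=4): C=2, w*C=4*2=8
  Job (p=5,w=5): C=7, w*C=5*7=35
  Job (p=3,w=2): C=10, w*C=2*10=20
  Job (p=8,w=5): C=18, w*C=5*18=90
  Job (p=6,w=2): C=24, w*C=2*24=48
  Job (p=4,w=1): C=28, w*C=1*28=28
Total weighted completion time = 229

229


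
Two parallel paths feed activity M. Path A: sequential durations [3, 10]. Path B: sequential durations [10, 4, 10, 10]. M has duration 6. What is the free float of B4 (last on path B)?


ES(B4) = sum of predecessors on chain B = 24
EF(B4) = ES + duration = 24 + 10 = 34
Successor of B4 is M. ES(M) = max(sum(A), sum(B)) = max(13, 34) = 34
Free float = ES(successor) - EF(current) = 34 - 34 = 0

0


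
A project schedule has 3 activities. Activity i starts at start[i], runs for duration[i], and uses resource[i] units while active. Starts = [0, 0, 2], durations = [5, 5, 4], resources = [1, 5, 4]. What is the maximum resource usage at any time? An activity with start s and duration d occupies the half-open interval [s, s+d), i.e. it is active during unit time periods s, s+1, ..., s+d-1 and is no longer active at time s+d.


Each activity i is active on [start_i, start_i + duration_i).
Compute total resource usage per time slot:
  t=0: active resources = [1, 5], total = 6
  t=1: active resources = [1, 5], total = 6
  t=2: active resources = [1, 5, 4], total = 10
  t=3: active resources = [1, 5, 4], total = 10
  t=4: active resources = [1, 5, 4], total = 10
  t=5: active resources = [4], total = 4
Peak resource demand = 10

10


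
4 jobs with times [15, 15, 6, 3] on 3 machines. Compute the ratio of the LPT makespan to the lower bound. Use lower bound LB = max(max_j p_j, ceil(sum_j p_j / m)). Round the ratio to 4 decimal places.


LPT order: [15, 15, 6, 3]
Machine loads after assignment: [15, 15, 9]
LPT makespan = 15
Lower bound = max(max_job, ceil(total/3)) = max(15, 13) = 15
Ratio = 15 / 15 = 1.0

1.0


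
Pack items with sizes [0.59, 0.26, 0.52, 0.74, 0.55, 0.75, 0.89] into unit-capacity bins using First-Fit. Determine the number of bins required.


Place items sequentially using First-Fit:
  Item 0.59 -> new Bin 1
  Item 0.26 -> Bin 1 (now 0.85)
  Item 0.52 -> new Bin 2
  Item 0.74 -> new Bin 3
  Item 0.55 -> new Bin 4
  Item 0.75 -> new Bin 5
  Item 0.89 -> new Bin 6
Total bins used = 6

6


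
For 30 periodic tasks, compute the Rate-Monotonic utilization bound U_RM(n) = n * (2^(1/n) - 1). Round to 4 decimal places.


Compute 2^(1/30) = 1.0233738920
Subtract 1: 1.0233738920 - 1 = 0.0233738920
Multiply by n: 30 * 0.0233738920 = 0.7012167600
Round to 4 dp: 0.7012

0.7012


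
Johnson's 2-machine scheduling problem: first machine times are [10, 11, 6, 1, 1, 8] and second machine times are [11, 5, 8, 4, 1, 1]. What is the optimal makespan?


Apply Johnson's rule:
  Group 1 (a <= b): [(4, 1, 4), (5, 1, 1), (3, 6, 8), (1, 10, 11)]
  Group 2 (a > b): [(2, 11, 5), (6, 8, 1)]
Optimal job order: [4, 5, 3, 1, 2, 6]
Schedule:
  Job 4: M1 done at 1, M2 done at 5
  Job 5: M1 done at 2, M2 done at 6
  Job 3: M1 done at 8, M2 done at 16
  Job 1: M1 done at 18, M2 done at 29
  Job 2: M1 done at 29, M2 done at 34
  Job 6: M1 done at 37, M2 done at 38
Makespan = 38

38


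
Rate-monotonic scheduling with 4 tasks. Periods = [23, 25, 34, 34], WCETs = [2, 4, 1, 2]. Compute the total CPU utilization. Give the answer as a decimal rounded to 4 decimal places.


Compute individual utilizations (exact fractions):
  Task 1: C/T = 2/23 (approx. 0.087)
  Task 2: C/T = 4/25 (approx. 0.16)
  Task 3: C/T = 1/34 (approx. 0.0294)
  Task 4: C/T = 2/34 = 1/17 (approx. 0.0588)
Total utilization U = 2/23 + 4/25 + 1/34 + 1/17 = 6553/19550
Rounded to 4 decimal places: U = 0.3352
RM (Liu & Layland) bound for 4 tasks = 0.756828; compare with U = 6553/19550 (approx. 0.335192)
U <= bound, so schedulable by RM sufficient condition.

0.3352


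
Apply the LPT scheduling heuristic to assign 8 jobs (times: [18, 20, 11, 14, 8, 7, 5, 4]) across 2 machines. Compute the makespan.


Sort jobs in decreasing order (LPT): [20, 18, 14, 11, 8, 7, 5, 4]
Assign each job to the least loaded machine:
  Machine 1: jobs [20, 11, 8, 5], load = 44
  Machine 2: jobs [18, 14, 7, 4], load = 43
Makespan = max load = 44

44


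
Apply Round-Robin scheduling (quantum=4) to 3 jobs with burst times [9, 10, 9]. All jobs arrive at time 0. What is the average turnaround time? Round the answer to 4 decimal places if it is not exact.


Time quantum = 4
Execution trace:
  J1 runs 4 units, time = 4
  J2 runs 4 units, time = 8
  J3 runs 4 units, time = 12
  J1 runs 4 units, time = 16
  J2 runs 4 units, time = 20
  J3 runs 4 units, time = 24
  J1 runs 1 units, time = 25
  J2 runs 2 units, time = 27
  J3 runs 1 units, time = 28
Finish times: [25, 27, 28]
Average turnaround = 80/3 = 26.6667

26.6667


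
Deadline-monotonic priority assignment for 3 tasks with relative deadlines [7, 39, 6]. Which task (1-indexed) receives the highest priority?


Sort tasks by relative deadline (ascending):
  Task 3: deadline = 6
  Task 1: deadline = 7
  Task 2: deadline = 39
Priority order (highest first): [3, 1, 2]
Highest priority task = 3

3


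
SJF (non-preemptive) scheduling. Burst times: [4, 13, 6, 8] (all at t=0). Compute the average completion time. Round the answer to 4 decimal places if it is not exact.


SJF order (ascending): [4, 6, 8, 13]
Completion times:
  Job 1: burst=4, C=4
  Job 2: burst=6, C=10
  Job 3: burst=8, C=18
  Job 4: burst=13, C=31
Average completion = 63/4 = 15.75

15.75


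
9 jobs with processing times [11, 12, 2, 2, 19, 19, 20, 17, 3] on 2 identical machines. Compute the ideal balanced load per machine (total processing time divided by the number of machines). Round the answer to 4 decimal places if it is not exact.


Total processing time = 11 + 12 + 2 + 2 + 19 + 19 + 20 + 17 + 3 = 105
Number of machines = 2
Ideal balanced load = 105 / 2 = 52.5

52.5


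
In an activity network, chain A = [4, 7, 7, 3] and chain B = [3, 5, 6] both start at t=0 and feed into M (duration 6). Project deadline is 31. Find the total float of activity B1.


Forward pass: ES(B1) = sum of predecessors on chain B = 0
EF = ES + duration = 0 + 3 = 3
Backward pass: LF(M) = deadline = 31; LS(M) = 31 - 6 = 25
LF(B1) = LS(M) - sum(successors on chain B) = 25 - 11 = 14
LS = LF - duration = 14 - 3 = 11
Total float = LS - ES = 11 - 0 = 11

11


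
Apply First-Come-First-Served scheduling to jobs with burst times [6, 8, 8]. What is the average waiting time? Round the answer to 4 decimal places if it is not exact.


FCFS order (as given): [6, 8, 8]
Waiting times:
  Job 1: wait = 0
  Job 2: wait = 6
  Job 3: wait = 14
Sum of waiting times = 20
Average waiting time = 20/3 = 6.6667

6.6667


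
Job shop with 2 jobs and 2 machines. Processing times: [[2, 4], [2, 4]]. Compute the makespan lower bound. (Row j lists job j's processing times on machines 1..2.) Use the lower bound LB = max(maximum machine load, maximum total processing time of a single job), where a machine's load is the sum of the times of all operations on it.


Machine loads:
  Machine 1: 2 + 2 = 4
  Machine 2: 4 + 4 = 8
Max machine load = 8
Job totals:
  Job 1: 6
  Job 2: 6
Max job total = 6
Lower bound = max(8, 6) = 8

8


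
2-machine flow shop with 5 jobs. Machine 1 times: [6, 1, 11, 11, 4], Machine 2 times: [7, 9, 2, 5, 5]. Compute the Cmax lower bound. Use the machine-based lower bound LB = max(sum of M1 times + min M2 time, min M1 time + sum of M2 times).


LB1 = sum(M1 times) + min(M2 times) = 33 + 2 = 35
LB2 = min(M1 times) + sum(M2 times) = 1 + 28 = 29
Lower bound = max(LB1, LB2) = max(35, 29) = 35

35


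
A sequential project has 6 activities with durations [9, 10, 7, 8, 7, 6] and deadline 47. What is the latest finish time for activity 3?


LF(activity 3) = deadline - sum of successor durations
Successors: activities 4 through 6 with durations [8, 7, 6]
Sum of successor durations = 21
LF = 47 - 21 = 26

26


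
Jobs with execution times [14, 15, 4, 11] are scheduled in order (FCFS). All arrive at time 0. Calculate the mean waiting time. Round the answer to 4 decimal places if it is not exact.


FCFS order (as given): [14, 15, 4, 11]
Waiting times:
  Job 1: wait = 0
  Job 2: wait = 14
  Job 3: wait = 29
  Job 4: wait = 33
Sum of waiting times = 76
Average waiting time = 76/4 = 19.0

19.0


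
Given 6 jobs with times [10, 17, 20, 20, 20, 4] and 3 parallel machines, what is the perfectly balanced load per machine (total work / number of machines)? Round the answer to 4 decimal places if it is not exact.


Total processing time = 10 + 17 + 20 + 20 + 20 + 4 = 91
Number of machines = 3
Ideal balanced load = 91 / 3 = 30.3333

30.3333


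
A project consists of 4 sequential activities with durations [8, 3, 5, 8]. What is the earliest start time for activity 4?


Activity 4 starts after activities 1 through 3 complete.
Predecessor durations: [8, 3, 5]
ES = 8 + 3 + 5 = 16

16


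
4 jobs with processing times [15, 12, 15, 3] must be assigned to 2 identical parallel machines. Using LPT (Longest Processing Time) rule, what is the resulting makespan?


Sort jobs in decreasing order (LPT): [15, 15, 12, 3]
Assign each job to the least loaded machine:
  Machine 1: jobs [15, 12], load = 27
  Machine 2: jobs [15, 3], load = 18
Makespan = max load = 27

27


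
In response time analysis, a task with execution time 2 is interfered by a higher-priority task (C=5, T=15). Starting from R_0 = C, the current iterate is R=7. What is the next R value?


R_next = C + ceil(R_prev / T_hp) * C_hp
ceil(7 / 15) = ceil(0.4667) = 1
Interference = 1 * 5 = 5
R_next = 2 + 5 = 7
R_next = R_prev, so the iteration has converged (response time = 7).

7


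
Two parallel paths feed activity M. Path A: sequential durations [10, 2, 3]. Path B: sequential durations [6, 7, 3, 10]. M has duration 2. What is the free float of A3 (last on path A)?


ES(A3) = sum of predecessors on chain A = 12
EF(A3) = ES + duration = 12 + 3 = 15
Successor of A3 is M. ES(M) = max(sum(A), sum(B)) = max(15, 26) = 26
Free float = ES(successor) - EF(current) = 26 - 15 = 11

11


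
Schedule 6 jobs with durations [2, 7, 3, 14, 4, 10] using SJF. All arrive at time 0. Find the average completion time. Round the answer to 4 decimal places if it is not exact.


SJF order (ascending): [2, 3, 4, 7, 10, 14]
Completion times:
  Job 1: burst=2, C=2
  Job 2: burst=3, C=5
  Job 3: burst=4, C=9
  Job 4: burst=7, C=16
  Job 5: burst=10, C=26
  Job 6: burst=14, C=40
Average completion = 98/6 = 16.3333

16.3333


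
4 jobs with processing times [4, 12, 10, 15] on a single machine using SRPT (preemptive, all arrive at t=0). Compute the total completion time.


Since all jobs arrive at t=0, SRPT equals SPT ordering.
SPT order: [4, 10, 12, 15]
Completion times:
  Job 1: p=4, C=4
  Job 2: p=10, C=14
  Job 3: p=12, C=26
  Job 4: p=15, C=41
Total completion time = 4 + 14 + 26 + 41 = 85

85


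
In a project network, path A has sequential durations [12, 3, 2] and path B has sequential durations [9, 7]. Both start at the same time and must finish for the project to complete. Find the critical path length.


Path A total = 12 + 3 + 2 = 17
Path B total = 9 + 7 = 16
Critical path = longest path = max(17, 16) = 17

17


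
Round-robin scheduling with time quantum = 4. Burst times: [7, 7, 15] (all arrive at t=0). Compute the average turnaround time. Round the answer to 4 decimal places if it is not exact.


Time quantum = 4
Execution trace:
  J1 runs 4 units, time = 4
  J2 runs 4 units, time = 8
  J3 runs 4 units, time = 12
  J1 runs 3 units, time = 15
  J2 runs 3 units, time = 18
  J3 runs 4 units, time = 22
  J3 runs 4 units, time = 26
  J3 runs 3 units, time = 29
Finish times: [15, 18, 29]
Average turnaround = 62/3 = 20.6667

20.6667


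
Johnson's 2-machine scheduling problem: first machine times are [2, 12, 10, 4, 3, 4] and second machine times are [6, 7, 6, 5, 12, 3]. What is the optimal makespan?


Apply Johnson's rule:
  Group 1 (a <= b): [(1, 2, 6), (5, 3, 12), (4, 4, 5)]
  Group 2 (a > b): [(2, 12, 7), (3, 10, 6), (6, 4, 3)]
Optimal job order: [1, 5, 4, 2, 3, 6]
Schedule:
  Job 1: M1 done at 2, M2 done at 8
  Job 5: M1 done at 5, M2 done at 20
  Job 4: M1 done at 9, M2 done at 25
  Job 2: M1 done at 21, M2 done at 32
  Job 3: M1 done at 31, M2 done at 38
  Job 6: M1 done at 35, M2 done at 41
Makespan = 41

41


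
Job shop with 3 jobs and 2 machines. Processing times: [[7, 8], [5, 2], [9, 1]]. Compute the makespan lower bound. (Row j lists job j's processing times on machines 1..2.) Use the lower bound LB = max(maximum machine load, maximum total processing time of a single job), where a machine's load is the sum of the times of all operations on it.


Machine loads:
  Machine 1: 7 + 5 + 9 = 21
  Machine 2: 8 + 2 + 1 = 11
Max machine load = 21
Job totals:
  Job 1: 15
  Job 2: 7
  Job 3: 10
Max job total = 15
Lower bound = max(21, 15) = 21

21


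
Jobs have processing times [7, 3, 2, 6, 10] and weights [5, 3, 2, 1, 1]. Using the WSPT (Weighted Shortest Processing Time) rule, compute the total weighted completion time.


Compute p/w ratios and sort ascending (WSPT): [(3, 3), (2, 2), (7, 5), (6, 1), (10, 1)]
Compute weighted completion times:
  Job (p=3,w=3): C=3, w*C=3*3=9
  Job (p=2,w=2): C=5, w*C=2*5=10
  Job (p=7,w=5): C=12, w*C=5*12=60
  Job (p=6,w=1): C=18, w*C=1*18=18
  Job (p=10,w=1): C=28, w*C=1*28=28
Total weighted completion time = 125

125


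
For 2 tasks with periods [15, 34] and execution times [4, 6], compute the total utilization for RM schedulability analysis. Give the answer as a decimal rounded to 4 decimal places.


Compute individual utilizations (exact fractions):
  Task 1: C/T = 4/15 (approx. 0.2667)
  Task 2: C/T = 6/34 = 3/17 (approx. 0.1765)
Total utilization U = 4/15 + 3/17 = 113/255
Rounded to 4 decimal places: U = 0.4431
RM (Liu & Layland) bound for 2 tasks = 0.828427; compare with U = 113/255 (approx. 0.443137)
U <= bound, so schedulable by RM sufficient condition.

0.4431


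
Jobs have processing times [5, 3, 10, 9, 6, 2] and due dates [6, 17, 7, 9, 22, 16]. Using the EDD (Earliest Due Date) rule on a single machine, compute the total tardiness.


Sort by due date (EDD order): [(5, 6), (10, 7), (9, 9), (2, 16), (3, 17), (6, 22)]
Compute completion times and tardiness:
  Job 1: p=5, d=6, C=5, tardiness=max(0,5-6)=0
  Job 2: p=10, d=7, C=15, tardiness=max(0,15-7)=8
  Job 3: p=9, d=9, C=24, tardiness=max(0,24-9)=15
  Job 4: p=2, d=16, C=26, tardiness=max(0,26-16)=10
  Job 5: p=3, d=17, C=29, tardiness=max(0,29-17)=12
  Job 6: p=6, d=22, C=35, tardiness=max(0,35-22)=13
Total tardiness = 58

58


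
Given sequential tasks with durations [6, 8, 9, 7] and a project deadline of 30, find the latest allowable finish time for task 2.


LF(activity 2) = deadline - sum of successor durations
Successors: activities 3 through 4 with durations [9, 7]
Sum of successor durations = 16
LF = 30 - 16 = 14

14


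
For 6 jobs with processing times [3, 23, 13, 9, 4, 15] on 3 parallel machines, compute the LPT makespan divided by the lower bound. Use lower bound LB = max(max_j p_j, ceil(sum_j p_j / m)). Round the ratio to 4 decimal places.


LPT order: [23, 15, 13, 9, 4, 3]
Machine loads after assignment: [23, 22, 22]
LPT makespan = 23
Lower bound = max(max_job, ceil(total/3)) = max(23, 23) = 23
Ratio = 23 / 23 = 1.0

1.0


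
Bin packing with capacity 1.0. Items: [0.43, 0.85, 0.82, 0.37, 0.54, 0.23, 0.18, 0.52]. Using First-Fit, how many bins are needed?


Place items sequentially using First-Fit:
  Item 0.43 -> new Bin 1
  Item 0.85 -> new Bin 2
  Item 0.82 -> new Bin 3
  Item 0.37 -> Bin 1 (now 0.8)
  Item 0.54 -> new Bin 4
  Item 0.23 -> Bin 4 (now 0.77)
  Item 0.18 -> Bin 1 (now 0.98)
  Item 0.52 -> new Bin 5
Total bins used = 5

5


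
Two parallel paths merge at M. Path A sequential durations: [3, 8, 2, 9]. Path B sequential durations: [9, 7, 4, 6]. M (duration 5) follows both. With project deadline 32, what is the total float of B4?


Forward pass: ES(B4) = sum of predecessors on chain B = 20
EF = ES + duration = 20 + 6 = 26
Backward pass: LF(M) = deadline = 32; LS(M) = 32 - 5 = 27
LF(B4) = LS(M) - sum(successors on chain B) = 27 - 0 = 27
LS = LF - duration = 27 - 6 = 21
Total float = LS - ES = 21 - 20 = 1

1


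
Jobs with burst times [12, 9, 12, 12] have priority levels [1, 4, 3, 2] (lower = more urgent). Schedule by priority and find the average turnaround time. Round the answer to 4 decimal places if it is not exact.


Sort by priority (ascending = highest first):
Order: [(1, 12), (2, 12), (3, 12), (4, 9)]
Completion times:
  Priority 1, burst=12, C=12
  Priority 2, burst=12, C=24
  Priority 3, burst=12, C=36
  Priority 4, burst=9, C=45
Average turnaround = 117/4 = 29.25

29.25


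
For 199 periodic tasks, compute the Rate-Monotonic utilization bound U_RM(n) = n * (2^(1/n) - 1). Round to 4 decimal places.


Compute 2^(1/199) = 1.0034892249
Subtract 1: 1.0034892249 - 1 = 0.0034892249
Multiply by n: 199 * 0.0034892249 = 0.6943557551
Round to 4 dp: 0.6944

0.6944


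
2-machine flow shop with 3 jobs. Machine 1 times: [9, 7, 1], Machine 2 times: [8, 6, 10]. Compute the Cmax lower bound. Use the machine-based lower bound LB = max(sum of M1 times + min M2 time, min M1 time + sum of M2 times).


LB1 = sum(M1 times) + min(M2 times) = 17 + 6 = 23
LB2 = min(M1 times) + sum(M2 times) = 1 + 24 = 25
Lower bound = max(LB1, LB2) = max(23, 25) = 25

25


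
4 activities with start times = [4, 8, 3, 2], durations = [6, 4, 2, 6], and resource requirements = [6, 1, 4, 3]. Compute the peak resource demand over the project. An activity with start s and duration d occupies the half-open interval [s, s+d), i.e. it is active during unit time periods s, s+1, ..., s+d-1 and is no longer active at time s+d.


Each activity i is active on [start_i, start_i + duration_i).
Compute total resource usage per time slot:
  t=0: active resources = [], total = 0
  t=1: active resources = [], total = 0
  t=2: active resources = [3], total = 3
  t=3: active resources = [4, 3], total = 7
  t=4: active resources = [6, 4, 3], total = 13
  t=5: active resources = [6, 3], total = 9
  t=6: active resources = [6, 3], total = 9
  t=7: active resources = [6, 3], total = 9
  t=8: active resources = [6, 1], total = 7
  t=9: active resources = [6, 1], total = 7
  t=10: active resources = [1], total = 1
  t=11: active resources = [1], total = 1
Peak resource demand = 13

13


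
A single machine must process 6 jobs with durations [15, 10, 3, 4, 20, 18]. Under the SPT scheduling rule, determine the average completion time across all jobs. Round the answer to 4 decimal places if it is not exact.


Sort jobs by processing time (SPT order): [3, 4, 10, 15, 18, 20]
Compute completion times sequentially:
  Job 1: processing = 3, completes at 3
  Job 2: processing = 4, completes at 7
  Job 3: processing = 10, completes at 17
  Job 4: processing = 15, completes at 32
  Job 5: processing = 18, completes at 50
  Job 6: processing = 20, completes at 70
Sum of completion times = 179
Average completion time = 179/6 = 29.8333

29.8333


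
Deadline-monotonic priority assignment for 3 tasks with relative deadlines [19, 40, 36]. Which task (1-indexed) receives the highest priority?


Sort tasks by relative deadline (ascending):
  Task 1: deadline = 19
  Task 3: deadline = 36
  Task 2: deadline = 40
Priority order (highest first): [1, 3, 2]
Highest priority task = 1

1


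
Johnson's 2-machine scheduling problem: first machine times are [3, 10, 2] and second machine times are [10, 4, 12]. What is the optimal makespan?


Apply Johnson's rule:
  Group 1 (a <= b): [(3, 2, 12), (1, 3, 10)]
  Group 2 (a > b): [(2, 10, 4)]
Optimal job order: [3, 1, 2]
Schedule:
  Job 3: M1 done at 2, M2 done at 14
  Job 1: M1 done at 5, M2 done at 24
  Job 2: M1 done at 15, M2 done at 28
Makespan = 28

28


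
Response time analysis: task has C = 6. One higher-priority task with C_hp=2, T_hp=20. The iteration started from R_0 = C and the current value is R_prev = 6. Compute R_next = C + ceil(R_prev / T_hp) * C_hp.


R_next = C + ceil(R_prev / T_hp) * C_hp
ceil(6 / 20) = ceil(0.3) = 1
Interference = 1 * 2 = 2
R_next = 6 + 2 = 8

8


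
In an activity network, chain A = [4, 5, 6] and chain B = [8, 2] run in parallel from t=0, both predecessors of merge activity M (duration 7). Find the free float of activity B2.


ES(B2) = sum of predecessors on chain B = 8
EF(B2) = ES + duration = 8 + 2 = 10
Successor of B2 is M. ES(M) = max(sum(A), sum(B)) = max(15, 10) = 15
Free float = ES(successor) - EF(current) = 15 - 10 = 5

5


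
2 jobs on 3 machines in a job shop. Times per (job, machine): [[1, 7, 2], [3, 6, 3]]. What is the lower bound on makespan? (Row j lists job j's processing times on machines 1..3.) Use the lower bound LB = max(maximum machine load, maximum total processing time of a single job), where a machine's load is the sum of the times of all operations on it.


Machine loads:
  Machine 1: 1 + 3 = 4
  Machine 2: 7 + 6 = 13
  Machine 3: 2 + 3 = 5
Max machine load = 13
Job totals:
  Job 1: 10
  Job 2: 12
Max job total = 12
Lower bound = max(13, 12) = 13

13


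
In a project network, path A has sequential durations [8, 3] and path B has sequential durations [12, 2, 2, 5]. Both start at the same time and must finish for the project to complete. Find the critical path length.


Path A total = 8 + 3 = 11
Path B total = 12 + 2 + 2 + 5 = 21
Critical path = longest path = max(11, 21) = 21

21


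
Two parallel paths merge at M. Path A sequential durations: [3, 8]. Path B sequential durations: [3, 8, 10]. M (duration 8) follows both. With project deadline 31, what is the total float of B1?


Forward pass: ES(B1) = sum of predecessors on chain B = 0
EF = ES + duration = 0 + 3 = 3
Backward pass: LF(M) = deadline = 31; LS(M) = 31 - 8 = 23
LF(B1) = LS(M) - sum(successors on chain B) = 23 - 18 = 5
LS = LF - duration = 5 - 3 = 2
Total float = LS - ES = 2 - 0 = 2

2


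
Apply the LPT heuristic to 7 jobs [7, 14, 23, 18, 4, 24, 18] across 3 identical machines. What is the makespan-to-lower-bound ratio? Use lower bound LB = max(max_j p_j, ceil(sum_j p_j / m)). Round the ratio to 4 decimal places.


LPT order: [24, 23, 18, 18, 14, 7, 4]
Machine loads after assignment: [35, 37, 36]
LPT makespan = 37
Lower bound = max(max_job, ceil(total/3)) = max(24, 36) = 36
Ratio = 37 / 36 = 1.0278

1.0278


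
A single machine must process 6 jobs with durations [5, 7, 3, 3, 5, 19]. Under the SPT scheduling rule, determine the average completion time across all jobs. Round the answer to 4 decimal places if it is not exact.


Sort jobs by processing time (SPT order): [3, 3, 5, 5, 7, 19]
Compute completion times sequentially:
  Job 1: processing = 3, completes at 3
  Job 2: processing = 3, completes at 6
  Job 3: processing = 5, completes at 11
  Job 4: processing = 5, completes at 16
  Job 5: processing = 7, completes at 23
  Job 6: processing = 19, completes at 42
Sum of completion times = 101
Average completion time = 101/6 = 16.8333

16.8333


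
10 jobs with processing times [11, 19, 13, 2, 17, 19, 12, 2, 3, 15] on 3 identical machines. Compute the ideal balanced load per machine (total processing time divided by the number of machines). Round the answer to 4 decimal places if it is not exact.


Total processing time = 11 + 19 + 13 + 2 + 17 + 19 + 12 + 2 + 3 + 15 = 113
Number of machines = 3
Ideal balanced load = 113 / 3 = 37.6667

37.6667


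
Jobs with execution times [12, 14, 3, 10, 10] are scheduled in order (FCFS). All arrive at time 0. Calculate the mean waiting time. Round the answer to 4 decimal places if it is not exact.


FCFS order (as given): [12, 14, 3, 10, 10]
Waiting times:
  Job 1: wait = 0
  Job 2: wait = 12
  Job 3: wait = 26
  Job 4: wait = 29
  Job 5: wait = 39
Sum of waiting times = 106
Average waiting time = 106/5 = 21.2

21.2


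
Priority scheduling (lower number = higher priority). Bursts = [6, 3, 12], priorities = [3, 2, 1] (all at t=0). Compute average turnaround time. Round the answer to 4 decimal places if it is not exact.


Sort by priority (ascending = highest first):
Order: [(1, 12), (2, 3), (3, 6)]
Completion times:
  Priority 1, burst=12, C=12
  Priority 2, burst=3, C=15
  Priority 3, burst=6, C=21
Average turnaround = 48/3 = 16.0

16.0


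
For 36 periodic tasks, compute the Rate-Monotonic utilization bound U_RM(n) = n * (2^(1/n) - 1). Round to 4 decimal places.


Compute 2^(1/36) = 1.0194406437
Subtract 1: 1.0194406437 - 1 = 0.0194406437
Multiply by n: 36 * 0.0194406437 = 0.6998631732
Round to 4 dp: 0.6999

0.6999


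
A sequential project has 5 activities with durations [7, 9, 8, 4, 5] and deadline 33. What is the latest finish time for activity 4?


LF(activity 4) = deadline - sum of successor durations
Successors: activities 5 through 5 with durations [5]
Sum of successor durations = 5
LF = 33 - 5 = 28

28


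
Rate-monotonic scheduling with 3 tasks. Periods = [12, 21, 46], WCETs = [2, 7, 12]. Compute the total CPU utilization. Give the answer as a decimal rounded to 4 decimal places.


Compute individual utilizations (exact fractions):
  Task 1: C/T = 2/12 = 1/6 (approx. 0.1667)
  Task 2: C/T = 7/21 = 1/3 (approx. 0.3333)
  Task 3: C/T = 12/46 = 6/23 (approx. 0.2609)
Total utilization U = 1/6 + 1/3 + 6/23 = 35/46
Rounded to 4 decimal places: U = 0.7609
RM (Liu & Layland) bound for 3 tasks = 0.779763; compare with U = 35/46 (approx. 0.760870)
U <= bound, so schedulable by RM sufficient condition.

0.7609
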